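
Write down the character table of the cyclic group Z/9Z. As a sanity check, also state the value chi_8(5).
Character table of Z/9Z (irreps indexed chi_0,...,chi_8 with chi_k(m) = zeta_9^(k*m), zeta_9 = exp(2*pi*i/9)):
  irrep \ class  {0} (size 1)  {1} (size 1)    {2} (size 1)    {3} (size 1)    {4} (size 1)    {5} (size 1)    {6} (size 1)    {7} (size 1)    {8} (size 1)  
  chi_0          1             1               1               1               1               1               1               1               1             
  chi_1          1             exp(2*I*pi/9)   exp(4*I*pi/9)   exp(2*I*pi/3)   exp(8*I*pi/9)   exp(-8*I*pi/9)  exp(-2*I*pi/3)  exp(-4*I*pi/9)  exp(-2*I*pi/9)
  chi_2          1             exp(4*I*pi/9)   exp(8*I*pi/9)   exp(-2*I*pi/3)  exp(-2*I*pi/9)  exp(2*I*pi/9)   exp(2*I*pi/3)   exp(-8*I*pi/9)  exp(-4*I*pi/9)
  chi_3          1             exp(2*I*pi/3)   exp(-2*I*pi/3)  1               exp(2*I*pi/3)   exp(-2*I*pi/3)  1               exp(2*I*pi/3)   exp(-2*I*pi/3)
  chi_4          1             exp(8*I*pi/9)   exp(-2*I*pi/9)  exp(2*I*pi/3)   exp(-4*I*pi/9)  exp(4*I*pi/9)   exp(-2*I*pi/3)  exp(2*I*pi/9)   exp(-8*I*pi/9)
  chi_5          1             exp(-8*I*pi/9)  exp(2*I*pi/9)   exp(-2*I*pi/3)  exp(4*I*pi/9)   exp(-4*I*pi/9)  exp(2*I*pi/3)   exp(-2*I*pi/9)  exp(8*I*pi/9) 
  chi_6          1             exp(-2*I*pi/3)  exp(2*I*pi/3)   1               exp(-2*I*pi/3)  exp(2*I*pi/3)   1               exp(-2*I*pi/3)  exp(2*I*pi/3) 
  chi_7          1             exp(-4*I*pi/9)  exp(-8*I*pi/9)  exp(2*I*pi/3)   exp(2*I*pi/9)   exp(-2*I*pi/9)  exp(-2*I*pi/3)  exp(8*I*pi/9)   exp(4*I*pi/9) 
  chi_8          1             exp(-2*I*pi/9)  exp(-4*I*pi/9)  exp(-2*I*pi/3)  exp(-8*I*pi/9)  exp(8*I*pi/9)   exp(2*I*pi/3)   exp(4*I*pi/9)   exp(2*I*pi/9) 

Spot check: chi_8(5) = zeta_9^(8*5) = zeta_9^40 = exp(8*I*pi/9).

Solution. Z/9Z is abelian, so all 9 irreducible complex representations are 1-dimensional. They are given by chi_k(m) = zeta_9^(k*m) for k = 0,...,8. Row orthogonality: sum_m chi_k(m) conj(chi_l(m)) = 9 * [k = l].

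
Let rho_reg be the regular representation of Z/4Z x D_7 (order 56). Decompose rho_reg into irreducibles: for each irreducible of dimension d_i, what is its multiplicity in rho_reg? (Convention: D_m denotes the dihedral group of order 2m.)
Each irreducible V_i of dimension d_i appears with multiplicity d_i, i.e. rho_reg = (direct sum over all irreducibles V_i) d_i V_i. The irreducible dimensions for Z/4Z x D_7 are 1, 1, 1, 1, 1, 1, 1, 1, 2, 2, 2, 2, 2, 2, 2, 2, 2, 2, 2, 2: 8 irreducibles of dimension 1, each with multiplicity 1; 12 irreducibles of dimension 2, each with multiplicity 2. Total dimension 8*1*1 + 12*2*2 = 56 = |G|.

Working: General theorem: in the regular representation of a finite group G, each irreducible appears with multiplicity equal to its dimension. Check: dim(rho_reg) = sum d_i^2 = 1 + 1 + 1 + 1 + 1 + 1 + 1 + 1 + 4 + 4 + 4 + 4 + 4 + 4 + 4 + 4 + 4 + 4 + 4 + 4 = 56 = |G|.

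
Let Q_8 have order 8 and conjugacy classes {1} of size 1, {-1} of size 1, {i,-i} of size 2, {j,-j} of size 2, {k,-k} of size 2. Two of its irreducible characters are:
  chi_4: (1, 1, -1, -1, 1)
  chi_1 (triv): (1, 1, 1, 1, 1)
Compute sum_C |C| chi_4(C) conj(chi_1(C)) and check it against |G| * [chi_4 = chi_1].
Sum = 0; so <chi_4, chi_1> = 0 (distinct irreducibles are orthogonal).

Explanation: Compute term by term over conjugacy classes (|C| * chi_4(C) * conj(chi_1(C))):
  1*(1)*conj(1) + 1*(1)*conj(1) + 2*(-1)*conj(1) + 2*(-1)*conj(1) + 2*(1)*conj(1)
  = (1) + (1) + (-2) + (-2) + (2)
  = 0.
Dividing by |G| = 8 gives 0/8 = 0, matching the row-orthogonality relation <chi_4, chi_1> = [chi_4 = chi_1].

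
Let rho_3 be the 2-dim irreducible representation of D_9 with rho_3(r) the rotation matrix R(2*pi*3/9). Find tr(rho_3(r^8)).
chi_{rho_3}(r^8) = 2*cos(2*pi*3*8/9) = -1

Working: rho_3(r^8) is rotation by angle 2*pi*3*8/9, whose trace is 2*cos(2*pi*3*8/9) = -1.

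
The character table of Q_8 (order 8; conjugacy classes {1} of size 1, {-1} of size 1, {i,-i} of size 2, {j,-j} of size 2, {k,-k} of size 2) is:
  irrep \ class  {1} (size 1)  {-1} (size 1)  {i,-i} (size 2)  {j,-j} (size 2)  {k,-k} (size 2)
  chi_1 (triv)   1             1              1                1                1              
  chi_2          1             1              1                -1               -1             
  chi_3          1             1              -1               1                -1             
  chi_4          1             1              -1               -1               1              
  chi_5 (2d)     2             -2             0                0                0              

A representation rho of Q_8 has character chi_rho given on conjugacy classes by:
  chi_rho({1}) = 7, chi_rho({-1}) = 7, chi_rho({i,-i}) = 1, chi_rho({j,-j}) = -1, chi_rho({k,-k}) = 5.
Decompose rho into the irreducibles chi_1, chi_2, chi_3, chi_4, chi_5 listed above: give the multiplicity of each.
Multiplicities: chi_1: 3, chi_2: 1, chi_3: 0, chi_4: 3, chi_5: 0.

Derivation: Use <chi_rho, chi> = (1/|G|) sum_C |C| * chi_rho(C) * conj(chi(C)) with |G| = 8 for each irreducible chi in the table:
  <chi_rho, chi_1> = (1/8)[1*(7)*conj(1) + 1*(7)*conj(1) + 2*(1)*conj(1) + 2*(-1)*conj(1) + 2*(5)*conj(1)]
      = (1/8)[(7) + (7) + (2) + (-2) + (10)] = 24/8 = 3
  <chi_rho, chi_2> = (1/8)[1*(7)*conj(1) + 1*(7)*conj(1) + 2*(1)*conj(1) + 2*(-1)*conj(-1) + 2*(5)*conj(-1)]
      = (1/8)[(7) + (7) + (2) + (2) + (-10)] = 8/8 = 1
  <chi_rho, chi_3> = (1/8)[1*(7)*conj(1) + 1*(7)*conj(1) + 2*(1)*conj(-1) + 2*(-1)*conj(1) + 2*(5)*conj(-1)]
      = (1/8)[(7) + (7) + (-2) + (-2) + (-10)] = 0/8 = 0
  <chi_rho, chi_4> = (1/8)[1*(7)*conj(1) + 1*(7)*conj(1) + 2*(1)*conj(-1) + 2*(-1)*conj(-1) + 2*(5)*conj(1)]
      = (1/8)[(7) + (7) + (-2) + (2) + (10)] = 24/8 = 3
  <chi_rho, chi_5> = (1/8)[1*(7)*conj(2) + 1*(7)*conj(-2) + 2*(1)*conj(0) + 2*(-1)*conj(0) + 2*(5)*conj(0)]
      = (1/8)[(14) + (-14) + (0) + (0) + (0)] = 0/8 = 0
Dimension check: dim(rho) = sum (mult * dim) = 3*1 + 1*1 + 0*1 + 3*1 + 0*2 = 7 = chi_rho(e) = 7.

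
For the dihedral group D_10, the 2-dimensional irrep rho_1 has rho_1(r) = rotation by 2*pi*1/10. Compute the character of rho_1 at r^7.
chi_{rho_1}(r^7) = 2*cos(2*pi*1*7/10) = 1/2 - sqrt(5)/2

Derivation: rho_1(r^7) is rotation by angle 2*pi*1*7/10, whose trace is 2*cos(2*pi*1*7/10) = 1/2 - sqrt(5)/2.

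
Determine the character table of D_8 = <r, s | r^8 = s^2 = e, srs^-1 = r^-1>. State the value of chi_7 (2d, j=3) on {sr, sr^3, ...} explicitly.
Conjugacy classes: {e} of size 1, {r^4} of size 1, {r^1, r^7} of size 2, {r^2, r^6} of size 2, {r^3, r^5} of size 2, {s, sr^2, ...} of size 4, {sr, sr^3, ...} of size 4.
Character table:
  irrep \ class              {e} (size 1)  {r^4} (size 1)  {r^1, r^7} (size 2)  {r^2, r^6} (size 2)  {r^3, r^5} (size 2)  {s, sr^2, ...} (size 4)  {sr, sr^3, ...} (size 4)
  chi_1 (triv)               1             1               1                    1                    1                    1                        1                       
  chi_2 (sign: r->1, s->-1)  1             1               1                    1                    1                    -1                       -1                      
  chi_3 (r->-1, s->1)        1             1               -1                   1                    -1                   1                        -1                      
  chi_4 (r->-1, s->-1)       1             1               -1                   1                    -1                   -1                       1                       
  chi_5 (2d, j=1)            2             -2              sqrt(2)              0                    -sqrt(2)             0                        0                       
  chi_6 (2d, j=2)            2             2               0                    -2                   0                    0                        0                       
  chi_7 (2d, j=3)            2             -2              -sqrt(2)             0                    sqrt(2)              0                        0                       

Spot check: chi_7 (2d, j=3) on {sr, sr^3, ...} = 0.

D_8 has order 2*8 = 16 with 7 conjugacy classes, hence 7 irreducibles. Sum of squared dims 1 + 1 + 1 + 1 + 4 + 4 + 4 = 16 = |G|. Linear characters come from the abelianisation; the 2-dimensional irreps have character r^k -> 2*cos(2*pi*j*k/8), reflections -> 0.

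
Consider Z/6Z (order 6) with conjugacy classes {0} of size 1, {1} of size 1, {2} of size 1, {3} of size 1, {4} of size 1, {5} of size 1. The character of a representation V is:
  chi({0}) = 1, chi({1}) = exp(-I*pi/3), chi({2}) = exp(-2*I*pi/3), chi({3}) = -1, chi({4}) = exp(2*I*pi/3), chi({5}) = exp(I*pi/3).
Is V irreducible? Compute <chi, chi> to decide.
Irreducible: <chi, chi> = 1.

Reasoning: <chi, chi> = (1/|G|) sum_C |C| * |chi(C)|^2 = (1/6)[1*|1|^2 + 1*|exp(-I*pi/3)|^2 + 1*|exp(-2*I*pi/3)|^2 + 1*|-1|^2 + 1*|exp(2*I*pi/3)|^2 + 1*|exp(I*pi/3)|^2]
  = (1/6)[(1) + (1) + (1) + (1) + (1) + (1)] = 6/6 = 1.
(Exp terms are combined using exp(i*s)*conj(exp(i*t)) = exp(i*(s-t)), and sums of them are collapsed using the identity that for every m > 1 the m distinct m-th roots of unity sum to 0, e.g. 1 + exp(2*I*pi/3) + exp(-2*I*pi/3) = 0.)
A character is irreducible iff <chi, chi> = 1, so this representation is irreducible.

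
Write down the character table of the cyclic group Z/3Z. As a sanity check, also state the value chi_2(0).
Character table of Z/3Z (irreps indexed chi_0,...,chi_2 with chi_k(m) = zeta_3^(k*m), zeta_3 = exp(2*pi*i/3)):
  irrep \ class  {0} (size 1)  {1} (size 1)    {2} (size 1)  
  chi_0          1             1               1             
  chi_1          1             exp(2*I*pi/3)   exp(-2*I*pi/3)
  chi_2          1             exp(-2*I*pi/3)  exp(2*I*pi/3) 

Spot check: chi_2(0) = zeta_3^(2*0) = zeta_3^0 = 1.

Justification: Z/3Z is abelian, so all 3 irreducible complex representations are 1-dimensional. They are given by chi_k(m) = zeta_3^(k*m) for k = 0,...,2. Row orthogonality: sum_m chi_k(m) conj(chi_l(m)) = 3 * [k = l].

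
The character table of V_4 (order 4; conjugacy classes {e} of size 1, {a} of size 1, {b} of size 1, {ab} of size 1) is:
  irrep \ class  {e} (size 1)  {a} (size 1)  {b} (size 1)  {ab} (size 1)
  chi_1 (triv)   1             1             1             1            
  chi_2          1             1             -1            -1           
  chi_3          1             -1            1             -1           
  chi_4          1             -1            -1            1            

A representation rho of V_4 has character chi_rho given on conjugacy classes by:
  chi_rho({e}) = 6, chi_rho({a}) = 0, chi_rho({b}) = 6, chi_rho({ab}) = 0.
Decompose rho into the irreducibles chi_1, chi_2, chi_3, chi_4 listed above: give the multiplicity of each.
Multiplicities: chi_1: 3, chi_2: 0, chi_3: 3, chi_4: 0.

Use <chi_rho, chi> = (1/|G|) sum_C |C| * chi_rho(C) * conj(chi(C)) with |G| = 4 for each irreducible chi in the table:
  <chi_rho, chi_1> = (1/4)[1*(6)*conj(1) + 1*(0)*conj(1) + 1*(6)*conj(1) + 1*(0)*conj(1)]
      = (1/4)[(6) + (0) + (6) + (0)] = 12/4 = 3
  <chi_rho, chi_2> = (1/4)[1*(6)*conj(1) + 1*(0)*conj(1) + 1*(6)*conj(-1) + 1*(0)*conj(-1)]
      = (1/4)[(6) + (0) + (-6) + (0)] = 0/4 = 0
  <chi_rho, chi_3> = (1/4)[1*(6)*conj(1) + 1*(0)*conj(-1) + 1*(6)*conj(1) + 1*(0)*conj(-1)]
      = (1/4)[(6) + (0) + (6) + (0)] = 12/4 = 3
  <chi_rho, chi_4> = (1/4)[1*(6)*conj(1) + 1*(0)*conj(-1) + 1*(6)*conj(-1) + 1*(0)*conj(1)]
      = (1/4)[(6) + (0) + (-6) + (0)] = 0/4 = 0
Dimension check: dim(rho) = sum (mult * dim) = 3*1 + 0*1 + 3*1 + 0*1 = 6 = chi_rho(e) = 6.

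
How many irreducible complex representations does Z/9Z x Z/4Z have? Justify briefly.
36

Solution. The number of irreducible complex representations of a finite group equals its number of conjugacy classes. Z/9Z x Z/4Z is abelian of order 36, so every element is its own conjugacy class: 36 classes, so Z/9Z x Z/4Z (order 36) has exactly 36 irreducible complex representations.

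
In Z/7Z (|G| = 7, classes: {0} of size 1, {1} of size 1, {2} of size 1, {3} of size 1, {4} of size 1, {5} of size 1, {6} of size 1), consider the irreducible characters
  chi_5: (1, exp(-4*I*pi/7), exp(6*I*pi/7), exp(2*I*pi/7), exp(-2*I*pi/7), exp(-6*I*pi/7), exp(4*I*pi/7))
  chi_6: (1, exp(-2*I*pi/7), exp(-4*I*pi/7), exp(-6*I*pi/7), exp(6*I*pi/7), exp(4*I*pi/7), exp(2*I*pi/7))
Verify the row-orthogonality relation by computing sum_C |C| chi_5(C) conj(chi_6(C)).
Sum = 0; so <chi_5, chi_6> = 0 (distinct irreducibles are orthogonal).

Details: Compute term by term over conjugacy classes (|C| * chi_5(C) * conj(chi_6(C))):
  1*(1)*conj(1) + 1*(exp(-4*I*pi/7))*conj(exp(-2*I*pi/7)) + 1*(exp(6*I*pi/7))*conj(exp(-4*I*pi/7)) + 1*(exp(2*I*pi/7))*conj(exp(-6*I*pi/7)) + 1*(exp(-2*I*pi/7))*conj(exp(6*I*pi/7)) + 1*(exp(-6*I*pi/7))*conj(exp(4*I*pi/7)) + 1*(exp(4*I*pi/7))*conj(exp(2*I*pi/7))
  = (1) + (exp(-2*I*pi/7)) + (exp(-4*I*pi/7)) + (exp(-6*I*pi/7)) + (exp(6*I*pi/7)) + (exp(4*I*pi/7)) + (exp(2*I*pi/7))
  = 0.
(Exp terms are combined using exp(i*s)*conj(exp(i*t)) = exp(i*(s-t)), and sums of them are collapsed using the identity that for every m > 1 the m distinct m-th roots of unity sum to 0, e.g. 1 + exp(2*I*pi/3) + exp(-2*I*pi/3) = 0.)
Dividing by |G| = 7 gives 0/7 = 0, matching the row-orthogonality relation <chi_5, chi_6> = [chi_5 = chi_6].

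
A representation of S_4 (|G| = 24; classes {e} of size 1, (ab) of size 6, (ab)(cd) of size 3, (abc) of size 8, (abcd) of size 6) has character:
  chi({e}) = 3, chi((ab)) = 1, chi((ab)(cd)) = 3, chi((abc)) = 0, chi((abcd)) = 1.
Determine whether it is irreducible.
Not irreducible (reducible): <chi, chi> = 2 > 1.

Reasoning: <chi, chi> = (1/|G|) sum_C |C| * |chi(C)|^2 = (1/24)[1*|3|^2 + 6*|1|^2 + 3*|3|^2 + 8*|0|^2 + 6*|1|^2]
  = (1/24)[(9) + (6) + (27) + (0) + (6)] = 48/24 = 2.
A character is irreducible iff <chi, chi> = 1, so this representation is reducible.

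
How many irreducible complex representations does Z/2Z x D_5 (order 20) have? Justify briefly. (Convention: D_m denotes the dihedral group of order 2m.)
8

Working: The number of irreducible complex representations of a finite group equals its number of conjugacy classes. For a direct product, #classes(G x H) = #classes(G) * #classes(H). Z/2Z has 2 classes (abelian), D_5 has 4 classes, so 2 * 4 = 8, so Z/2Z x D_5 (order 20) has exactly 8 irreducible complex representations.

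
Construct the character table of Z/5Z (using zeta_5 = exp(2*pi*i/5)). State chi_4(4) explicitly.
Character table of Z/5Z (irreps indexed chi_0,...,chi_4 with chi_k(m) = zeta_5^(k*m), zeta_5 = exp(2*pi*i/5)):
  irrep \ class  {0} (size 1)  {1} (size 1)    {2} (size 1)    {3} (size 1)    {4} (size 1)  
  chi_0          1             1               1               1               1             
  chi_1          1             exp(2*I*pi/5)   exp(4*I*pi/5)   exp(-4*I*pi/5)  exp(-2*I*pi/5)
  chi_2          1             exp(4*I*pi/5)   exp(-2*I*pi/5)  exp(2*I*pi/5)   exp(-4*I*pi/5)
  chi_3          1             exp(-4*I*pi/5)  exp(2*I*pi/5)   exp(-2*I*pi/5)  exp(4*I*pi/5) 
  chi_4          1             exp(-2*I*pi/5)  exp(-4*I*pi/5)  exp(4*I*pi/5)   exp(2*I*pi/5) 

Spot check: chi_4(4) = zeta_5^(4*4) = zeta_5^16 = exp(2*I*pi/5).

Working: Z/5Z is abelian, so all 5 irreducible complex representations are 1-dimensional. They are given by chi_k(m) = zeta_5^(k*m) for k = 0,...,4. Row orthogonality: sum_m chi_k(m) conj(chi_l(m)) = 5 * [k = l].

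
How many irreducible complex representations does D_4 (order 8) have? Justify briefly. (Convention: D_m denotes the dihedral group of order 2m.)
5

Reasoning: The number of irreducible complex representations of a finite group equals its number of conjugacy classes. D_4 has 5 conjugacy classes (n/2 + 3 for n even), so D_4 (order 8) has exactly 5 irreducible complex representations.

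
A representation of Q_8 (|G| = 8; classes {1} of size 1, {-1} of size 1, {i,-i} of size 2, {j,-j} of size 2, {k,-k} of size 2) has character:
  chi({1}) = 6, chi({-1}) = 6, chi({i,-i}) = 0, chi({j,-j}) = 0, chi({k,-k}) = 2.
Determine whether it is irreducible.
Not irreducible (reducible): <chi, chi> = 10 > 1.

Argument: <chi, chi> = (1/|G|) sum_C |C| * |chi(C)|^2 = (1/8)[1*|6|^2 + 1*|6|^2 + 2*|0|^2 + 2*|0|^2 + 2*|2|^2]
  = (1/8)[(36) + (36) + (0) + (0) + (8)] = 80/8 = 10.
A character is irreducible iff <chi, chi> = 1, so this representation is reducible.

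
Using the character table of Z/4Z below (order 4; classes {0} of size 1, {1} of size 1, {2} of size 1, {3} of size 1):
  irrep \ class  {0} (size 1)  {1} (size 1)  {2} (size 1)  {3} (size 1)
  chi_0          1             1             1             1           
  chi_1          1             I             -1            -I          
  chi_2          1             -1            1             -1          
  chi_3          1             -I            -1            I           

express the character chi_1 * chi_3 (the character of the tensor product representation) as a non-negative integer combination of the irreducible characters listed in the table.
chi_1 tensor chi_3 = chi_0 (all other irreducibles have multiplicity 0).

Reasoning: The character of a tensor product is the pointwise product (chi_1 * chi_3)(C) = chi_1(C) * chi_3(C):
  {0}: (1)*(1), {1}: (I)*(-I), {2}: (-1)*(-1), {3}: (-I)*(I)
so (chi_1 * chi_3) takes values
  {0} -> 1, {1} -> 1, {2} -> 1, {3} -> 1.
Now take the inner product of this character with each irreducible chi from the table, <chi_1*chi_3, chi> = (1/4) sum_C |C| (chi_1*chi_3)(C) conj(chi(C)):
  <chi_1*chi_3, chi_0> = (1/4)[1*(1)*conj(1) + 1*(1)*conj(1) + 1*(1)*conj(1) + 1*(1)*conj(1)]
      = (1/4)[(1) + (1) + (1) + (1)] = 4/4 = 1
  <chi_1*chi_3, chi_1> = (1/4)[1*(1)*conj(1) + 1*(1)*conj(I) + 1*(1)*conj(-1) + 1*(1)*conj(-I)]
      = (1/4)[(1) + (-I) + (-1) + (I)] = 0/4 = 0
  <chi_1*chi_3, chi_2> = (1/4)[1*(1)*conj(1) + 1*(1)*conj(-1) + 1*(1)*conj(1) + 1*(1)*conj(-1)]
      = (1/4)[(1) + (-1) + (1) + (-1)] = 0/4 = 0
  <chi_1*chi_3, chi_3> = (1/4)[1*(1)*conj(1) + 1*(1)*conj(-I) + 1*(1)*conj(-1) + 1*(1)*conj(I)]
      = (1/4)[(1) + (I) + (-1) + (-I)] = 0/4 = 0
(Exp terms are combined using exp(i*s)*conj(exp(i*t)) = exp(i*(s-t)), and sums of them are collapsed using the identity that for every m > 1 the m distinct m-th roots of unity sum to 0, e.g. 1 + exp(2*I*pi/3) + exp(-2*I*pi/3) = 0.)
Hence the multiplicities are chi_0: 1. Dimension check: dim(chi_1)*dim(chi_3) = 1*1 = 1 and sum (mult * dim) = 1*1 = 1.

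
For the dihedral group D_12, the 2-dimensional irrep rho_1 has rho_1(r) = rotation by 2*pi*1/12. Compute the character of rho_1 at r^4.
chi_{rho_1}(r^4) = 2*cos(2*pi*1*4/12) = -1

Solution. rho_1(r^4) is rotation by angle 2*pi*1*4/12, whose trace is 2*cos(2*pi*1*4/12) = -1.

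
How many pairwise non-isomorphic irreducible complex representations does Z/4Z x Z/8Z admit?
32

Argument: The number of irreducible complex representations of a finite group equals its number of conjugacy classes. Z/4Z x Z/8Z is abelian of order 32, so every element is its own conjugacy class: 32 classes, so Z/4Z x Z/8Z (order 32) has exactly 32 irreducible complex representations.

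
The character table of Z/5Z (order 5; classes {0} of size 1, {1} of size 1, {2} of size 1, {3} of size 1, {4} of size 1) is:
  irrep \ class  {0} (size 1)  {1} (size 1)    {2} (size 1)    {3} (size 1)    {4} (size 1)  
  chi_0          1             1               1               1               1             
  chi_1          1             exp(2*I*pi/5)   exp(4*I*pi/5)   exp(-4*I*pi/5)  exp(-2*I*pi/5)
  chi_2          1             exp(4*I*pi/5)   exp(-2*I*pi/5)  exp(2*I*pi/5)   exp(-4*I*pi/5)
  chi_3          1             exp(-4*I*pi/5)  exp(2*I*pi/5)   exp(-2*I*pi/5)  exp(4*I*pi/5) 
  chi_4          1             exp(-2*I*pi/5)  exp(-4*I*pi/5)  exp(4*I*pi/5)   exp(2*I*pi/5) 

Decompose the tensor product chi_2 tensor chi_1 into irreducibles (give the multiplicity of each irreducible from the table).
chi_2 tensor chi_1 = chi_3 (all other irreducibles have multiplicity 0).

Argument: The character of a tensor product is the pointwise product (chi_2 * chi_1)(C) = chi_2(C) * chi_1(C):
  {0}: (1)*(1), {1}: (exp(4*I*pi/5))*(exp(2*I*pi/5)), {2}: (exp(-2*I*pi/5))*(exp(4*I*pi/5)), {3}: (exp(2*I*pi/5))*(exp(-4*I*pi/5)), {4}: (exp(-4*I*pi/5))*(exp(-2*I*pi/5))
so (chi_2 * chi_1) takes values
  {0} -> 1, {1} -> exp(-4*I*pi/5), {2} -> exp(2*I*pi/5), {3} -> exp(-2*I*pi/5), {4} -> exp(4*I*pi/5).
Now take the inner product of this character with each irreducible chi from the table, <chi_2*chi_1, chi> = (1/5) sum_C |C| (chi_2*chi_1)(C) conj(chi(C)):
  <chi_2*chi_1, chi_0> = (1/5)[1*(1)*conj(1) + 1*(exp(-4*I*pi/5))*conj(1) + 1*(exp(2*I*pi/5))*conj(1) + 1*(exp(-2*I*pi/5))*conj(1) + 1*(exp(4*I*pi/5))*conj(1)]
      = (1/5)[(1) + (exp(-4*I*pi/5)) + (exp(2*I*pi/5)) + (exp(-2*I*pi/5)) + (exp(4*I*pi/5))] = 0/5 = 0
  <chi_2*chi_1, chi_1> = (1/5)[1*(1)*conj(1) + 1*(exp(-4*I*pi/5))*conj(exp(2*I*pi/5)) + 1*(exp(2*I*pi/5))*conj(exp(4*I*pi/5)) + 1*(exp(-2*I*pi/5))*conj(exp(-4*I*pi/5)) + 1*(exp(4*I*pi/5))*conj(exp(-2*I*pi/5))]
      = (1/5)[(1) + (exp(4*I*pi/5)) + (exp(-2*I*pi/5)) + (exp(2*I*pi/5)) + (exp(-4*I*pi/5))] = 0/5 = 0
  <chi_2*chi_1, chi_2> = (1/5)[1*(1)*conj(1) + 1*(exp(-4*I*pi/5))*conj(exp(4*I*pi/5)) + 1*(exp(2*I*pi/5))*conj(exp(-2*I*pi/5)) + 1*(exp(-2*I*pi/5))*conj(exp(2*I*pi/5)) + 1*(exp(4*I*pi/5))*conj(exp(-4*I*pi/5))]
      = (1/5)[(1) + (exp(2*I*pi/5)) + (exp(4*I*pi/5)) + (exp(-4*I*pi/5)) + (exp(-2*I*pi/5))] = 0/5 = 0
  <chi_2*chi_1, chi_3> = (1/5)[1*(1)*conj(1) + 1*(exp(-4*I*pi/5))*conj(exp(-4*I*pi/5)) + 1*(exp(2*I*pi/5))*conj(exp(2*I*pi/5)) + 1*(exp(-2*I*pi/5))*conj(exp(-2*I*pi/5)) + 1*(exp(4*I*pi/5))*conj(exp(4*I*pi/5))]
      = (1/5)[(1) + (1) + (1) + (1) + (1)] = 5/5 = 1
  <chi_2*chi_1, chi_4> = (1/5)[1*(1)*conj(1) + 1*(exp(-4*I*pi/5))*conj(exp(-2*I*pi/5)) + 1*(exp(2*I*pi/5))*conj(exp(-4*I*pi/5)) + 1*(exp(-2*I*pi/5))*conj(exp(4*I*pi/5)) + 1*(exp(4*I*pi/5))*conj(exp(2*I*pi/5))]
      = (1/5)[(1) + (exp(-2*I*pi/5)) + (exp(-4*I*pi/5)) + (exp(4*I*pi/5)) + (exp(2*I*pi/5))] = 0/5 = 0
(Exp terms are combined using exp(i*s)*conj(exp(i*t)) = exp(i*(s-t)), and sums of them are collapsed using the identity that for every m > 1 the m distinct m-th roots of unity sum to 0, e.g. 1 + exp(2*I*pi/3) + exp(-2*I*pi/3) = 0.)
Hence the multiplicities are chi_3: 1. Dimension check: dim(chi_2)*dim(chi_1) = 1*1 = 1 and sum (mult * dim) = 1*1 = 1.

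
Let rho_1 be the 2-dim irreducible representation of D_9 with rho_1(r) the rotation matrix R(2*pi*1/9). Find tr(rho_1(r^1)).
chi_{rho_1}(r^1) = 2*cos(2*pi*1*1/9) = 2*cos(2*pi/9)

Why: rho_1(r^1) is rotation by angle 2*pi*1*1/9, whose trace is 2*cos(2*pi*1*1/9) = 2*cos(2*pi/9).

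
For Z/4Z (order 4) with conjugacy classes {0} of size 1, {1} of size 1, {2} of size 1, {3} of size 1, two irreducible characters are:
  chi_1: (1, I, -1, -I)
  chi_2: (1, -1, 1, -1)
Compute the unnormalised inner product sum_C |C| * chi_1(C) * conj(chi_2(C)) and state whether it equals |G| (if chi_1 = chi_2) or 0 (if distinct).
Sum = 0; so <chi_1, chi_2> = 0 (distinct irreducibles are orthogonal).

Solution. Compute term by term over conjugacy classes (|C| * chi_1(C) * conj(chi_2(C))):
  1*(1)*conj(1) + 1*(I)*conj(-1) + 1*(-1)*conj(1) + 1*(-I)*conj(-1)
  = (1) + (-I) + (-1) + (I)
  = 0.
(Exp terms are combined using exp(i*s)*conj(exp(i*t)) = exp(i*(s-t)), and sums of them are collapsed using the identity that for every m > 1 the m distinct m-th roots of unity sum to 0, e.g. 1 + exp(2*I*pi/3) + exp(-2*I*pi/3) = 0.)
Dividing by |G| = 4 gives 0/4 = 0, matching the row-orthogonality relation <chi_1, chi_2> = [chi_1 = chi_2].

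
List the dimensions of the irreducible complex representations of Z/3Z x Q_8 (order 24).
Dimensions: 1, 1, 1, 1, 1, 1, 1, 1, 1, 1, 1, 1, 2, 2, 2

Proof sketch: There are 15 irreducibles (= number of conjugacy classes). Their dimensions d_i satisfy sum d_i^2 = |G| = 24: 1 + 1 + 1 + 1 + 1 + 1 + 1 + 1 + 1 + 1 + 1 + 1 + 4 + 4 + 4 = 24. (For the product with Z/3Z: each of the 3 1-dim characters of Z/3Z tensors with each irrep of Q_8, giving 3 copies of each Q_8-dimension.)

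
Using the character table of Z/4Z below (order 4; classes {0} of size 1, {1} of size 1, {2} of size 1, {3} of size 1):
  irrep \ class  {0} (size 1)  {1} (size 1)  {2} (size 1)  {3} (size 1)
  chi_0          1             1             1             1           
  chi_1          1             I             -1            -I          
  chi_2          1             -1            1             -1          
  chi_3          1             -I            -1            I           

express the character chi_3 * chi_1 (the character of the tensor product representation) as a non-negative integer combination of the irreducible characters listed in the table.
chi_3 tensor chi_1 = chi_0 (all other irreducibles have multiplicity 0).

Why: The character of a tensor product is the pointwise product (chi_3 * chi_1)(C) = chi_3(C) * chi_1(C):
  {0}: (1)*(1), {1}: (-I)*(I), {2}: (-1)*(-1), {3}: (I)*(-I)
so (chi_3 * chi_1) takes values
  {0} -> 1, {1} -> 1, {2} -> 1, {3} -> 1.
Now take the inner product of this character with each irreducible chi from the table, <chi_3*chi_1, chi> = (1/4) sum_C |C| (chi_3*chi_1)(C) conj(chi(C)):
  <chi_3*chi_1, chi_0> = (1/4)[1*(1)*conj(1) + 1*(1)*conj(1) + 1*(1)*conj(1) + 1*(1)*conj(1)]
      = (1/4)[(1) + (1) + (1) + (1)] = 4/4 = 1
  <chi_3*chi_1, chi_1> = (1/4)[1*(1)*conj(1) + 1*(1)*conj(I) + 1*(1)*conj(-1) + 1*(1)*conj(-I)]
      = (1/4)[(1) + (-I) + (-1) + (I)] = 0/4 = 0
  <chi_3*chi_1, chi_2> = (1/4)[1*(1)*conj(1) + 1*(1)*conj(-1) + 1*(1)*conj(1) + 1*(1)*conj(-1)]
      = (1/4)[(1) + (-1) + (1) + (-1)] = 0/4 = 0
  <chi_3*chi_1, chi_3> = (1/4)[1*(1)*conj(1) + 1*(1)*conj(-I) + 1*(1)*conj(-1) + 1*(1)*conj(I)]
      = (1/4)[(1) + (I) + (-1) + (-I)] = 0/4 = 0
(Exp terms are combined using exp(i*s)*conj(exp(i*t)) = exp(i*(s-t)), and sums of them are collapsed using the identity that for every m > 1 the m distinct m-th roots of unity sum to 0, e.g. 1 + exp(2*I*pi/3) + exp(-2*I*pi/3) = 0.)
Hence the multiplicities are chi_0: 1. Dimension check: dim(chi_3)*dim(chi_1) = 1*1 = 1 and sum (mult * dim) = 1*1 = 1.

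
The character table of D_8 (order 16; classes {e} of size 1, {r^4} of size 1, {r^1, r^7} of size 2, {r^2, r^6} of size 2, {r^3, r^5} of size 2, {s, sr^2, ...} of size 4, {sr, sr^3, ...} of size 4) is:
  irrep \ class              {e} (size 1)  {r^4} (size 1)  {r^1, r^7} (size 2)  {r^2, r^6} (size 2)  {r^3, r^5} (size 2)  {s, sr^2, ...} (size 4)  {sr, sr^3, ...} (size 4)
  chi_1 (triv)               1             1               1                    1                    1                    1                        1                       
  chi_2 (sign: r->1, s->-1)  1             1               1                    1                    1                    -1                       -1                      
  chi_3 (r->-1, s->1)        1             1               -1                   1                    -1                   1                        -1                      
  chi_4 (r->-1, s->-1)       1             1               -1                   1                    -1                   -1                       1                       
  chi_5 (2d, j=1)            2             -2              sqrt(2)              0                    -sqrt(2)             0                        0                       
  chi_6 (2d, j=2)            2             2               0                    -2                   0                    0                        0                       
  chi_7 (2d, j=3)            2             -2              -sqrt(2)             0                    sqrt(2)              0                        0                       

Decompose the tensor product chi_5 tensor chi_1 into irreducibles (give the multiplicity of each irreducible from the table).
chi_5 tensor chi_1 = chi_5 (all other irreducibles have multiplicity 0).

Justification: The character of a tensor product is the pointwise product (chi_5 * chi_1)(C) = chi_5(C) * chi_1(C):
  {e}: (2)*(1), {r^4}: (-2)*(1), {r^1, r^7}: (sqrt(2))*(1), {r^2, r^6}: (0)*(1), {r^3, r^5}: (-sqrt(2))*(1), {s, sr^2, ...}: (0)*(1), {sr, sr^3, ...}: (0)*(1)
so (chi_5 * chi_1) takes values
  {e} -> 2, {r^4} -> -2, {r^1, r^7} -> sqrt(2), {r^2, r^6} -> 0, {r^3, r^5} -> -sqrt(2), {s, sr^2, ...} -> 0, {sr, sr^3, ...} -> 0.
Now take the inner product of this character with each irreducible chi from the table, <chi_5*chi_1, chi> = (1/16) sum_C |C| (chi_5*chi_1)(C) conj(chi(C)):
  <chi_5*chi_1, chi_1> = (1/16)[1*(2)*conj(1) + 1*(-2)*conj(1) + 2*(sqrt(2))*conj(1) + 2*(0)*conj(1) + 2*(-sqrt(2))*conj(1) + 4*(0)*conj(1) + 4*(0)*conj(1)]
      = (1/16)[(2) + (-2) + (2*sqrt(2)) + (0) + (-2*sqrt(2)) + (0) + (0)] = 0/16 = 0
  <chi_5*chi_1, chi_2> = (1/16)[1*(2)*conj(1) + 1*(-2)*conj(1) + 2*(sqrt(2))*conj(1) + 2*(0)*conj(1) + 2*(-sqrt(2))*conj(1) + 4*(0)*conj(-1) + 4*(0)*conj(-1)]
      = (1/16)[(2) + (-2) + (2*sqrt(2)) + (0) + (-2*sqrt(2)) + (0) + (0)] = 0/16 = 0
  <chi_5*chi_1, chi_3> = (1/16)[1*(2)*conj(1) + 1*(-2)*conj(1) + 2*(sqrt(2))*conj(-1) + 2*(0)*conj(1) + 2*(-sqrt(2))*conj(-1) + 4*(0)*conj(1) + 4*(0)*conj(-1)]
      = (1/16)[(2) + (-2) + (-2*sqrt(2)) + (0) + (2*sqrt(2)) + (0) + (0)] = 0/16 = 0
  <chi_5*chi_1, chi_4> = (1/16)[1*(2)*conj(1) + 1*(-2)*conj(1) + 2*(sqrt(2))*conj(-1) + 2*(0)*conj(1) + 2*(-sqrt(2))*conj(-1) + 4*(0)*conj(-1) + 4*(0)*conj(1)]
      = (1/16)[(2) + (-2) + (-2*sqrt(2)) + (0) + (2*sqrt(2)) + (0) + (0)] = 0/16 = 0
  <chi_5*chi_1, chi_5> = (1/16)[1*(2)*conj(2) + 1*(-2)*conj(-2) + 2*(sqrt(2))*conj(sqrt(2)) + 2*(0)*conj(0) + 2*(-sqrt(2))*conj(-sqrt(2)) + 4*(0)*conj(0) + 4*(0)*conj(0)]
      = (1/16)[(4) + (4) + (4) + (0) + (4) + (0) + (0)] = 16/16 = 1
  <chi_5*chi_1, chi_6> = (1/16)[1*(2)*conj(2) + 1*(-2)*conj(2) + 2*(sqrt(2))*conj(0) + 2*(0)*conj(-2) + 2*(-sqrt(2))*conj(0) + 4*(0)*conj(0) + 4*(0)*conj(0)]
      = (1/16)[(4) + (-4) + (0) + (0) + (0) + (0) + (0)] = 0/16 = 0
  <chi_5*chi_1, chi_7> = (1/16)[1*(2)*conj(2) + 1*(-2)*conj(-2) + 2*(sqrt(2))*conj(-sqrt(2)) + 2*(0)*conj(0) + 2*(-sqrt(2))*conj(sqrt(2)) + 4*(0)*conj(0) + 4*(0)*conj(0)]
      = (1/16)[(4) + (4) + (-4) + (0) + (-4) + (0) + (0)] = 0/16 = 0
Hence the multiplicities are chi_5: 1. Dimension check: dim(chi_5)*dim(chi_1) = 2*1 = 2 and sum (mult * dim) = 1*2 = 2.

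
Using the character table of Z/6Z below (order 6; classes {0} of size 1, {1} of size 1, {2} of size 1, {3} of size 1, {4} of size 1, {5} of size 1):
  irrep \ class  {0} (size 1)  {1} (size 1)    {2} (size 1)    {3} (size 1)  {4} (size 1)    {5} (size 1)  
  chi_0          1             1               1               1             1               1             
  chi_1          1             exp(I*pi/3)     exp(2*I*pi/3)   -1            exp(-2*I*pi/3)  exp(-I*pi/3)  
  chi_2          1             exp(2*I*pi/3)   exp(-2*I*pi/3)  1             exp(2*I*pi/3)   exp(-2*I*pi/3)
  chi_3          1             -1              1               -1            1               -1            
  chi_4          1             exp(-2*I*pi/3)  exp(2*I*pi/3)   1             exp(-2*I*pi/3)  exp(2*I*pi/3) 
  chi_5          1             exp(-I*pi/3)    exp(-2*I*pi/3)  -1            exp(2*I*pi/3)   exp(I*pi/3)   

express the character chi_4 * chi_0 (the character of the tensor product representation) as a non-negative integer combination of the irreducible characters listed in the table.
chi_4 tensor chi_0 = chi_4 (all other irreducibles have multiplicity 0).

Justification: The character of a tensor product is the pointwise product (chi_4 * chi_0)(C) = chi_4(C) * chi_0(C):
  {0}: (1)*(1), {1}: (exp(-2*I*pi/3))*(1), {2}: (exp(2*I*pi/3))*(1), {3}: (1)*(1), {4}: (exp(-2*I*pi/3))*(1), {5}: (exp(2*I*pi/3))*(1)
so (chi_4 * chi_0) takes values
  {0} -> 1, {1} -> exp(-2*I*pi/3), {2} -> exp(2*I*pi/3), {3} -> 1, {4} -> exp(-2*I*pi/3), {5} -> exp(2*I*pi/3).
Now take the inner product of this character with each irreducible chi from the table, <chi_4*chi_0, chi> = (1/6) sum_C |C| (chi_4*chi_0)(C) conj(chi(C)):
  <chi_4*chi_0, chi_0> = (1/6)[1*(1)*conj(1) + 1*(exp(-2*I*pi/3))*conj(1) + 1*(exp(2*I*pi/3))*conj(1) + 1*(1)*conj(1) + 1*(exp(-2*I*pi/3))*conj(1) + 1*(exp(2*I*pi/3))*conj(1)]
      = (1/6)[(1) + (exp(-2*I*pi/3)) + (exp(2*I*pi/3)) + (1) + (exp(-2*I*pi/3)) + (exp(2*I*pi/3))] = 0/6 = 0
  <chi_4*chi_0, chi_1> = (1/6)[1*(1)*conj(1) + 1*(exp(-2*I*pi/3))*conj(exp(I*pi/3)) + 1*(exp(2*I*pi/3))*conj(exp(2*I*pi/3)) + 1*(1)*conj(-1) + 1*(exp(-2*I*pi/3))*conj(exp(-2*I*pi/3)) + 1*(exp(2*I*pi/3))*conj(exp(-I*pi/3))]
      = (1/6)[(1) + (-1) + (1) + (-1) + (1) + (-1)] = 0/6 = 0
  <chi_4*chi_0, chi_2> = (1/6)[1*(1)*conj(1) + 1*(exp(-2*I*pi/3))*conj(exp(2*I*pi/3)) + 1*(exp(2*I*pi/3))*conj(exp(-2*I*pi/3)) + 1*(1)*conj(1) + 1*(exp(-2*I*pi/3))*conj(exp(2*I*pi/3)) + 1*(exp(2*I*pi/3))*conj(exp(-2*I*pi/3))]
      = (1/6)[(1) + (exp(2*I*pi/3)) + (exp(-2*I*pi/3)) + (1) + (exp(2*I*pi/3)) + (exp(-2*I*pi/3))] = 0/6 = 0
  <chi_4*chi_0, chi_3> = (1/6)[1*(1)*conj(1) + 1*(exp(-2*I*pi/3))*conj(-1) + 1*(exp(2*I*pi/3))*conj(1) + 1*(1)*conj(-1) + 1*(exp(-2*I*pi/3))*conj(1) + 1*(exp(2*I*pi/3))*conj(-1)]
      = (1/6)[(1) + (-exp(-2*I*pi/3)) + (exp(2*I*pi/3)) + (-1) + (exp(-2*I*pi/3)) + (-exp(2*I*pi/3))] = 0/6 = 0
  <chi_4*chi_0, chi_4> = (1/6)[1*(1)*conj(1) + 1*(exp(-2*I*pi/3))*conj(exp(-2*I*pi/3)) + 1*(exp(2*I*pi/3))*conj(exp(2*I*pi/3)) + 1*(1)*conj(1) + 1*(exp(-2*I*pi/3))*conj(exp(-2*I*pi/3)) + 1*(exp(2*I*pi/3))*conj(exp(2*I*pi/3))]
      = (1/6)[(1) + (1) + (1) + (1) + (1) + (1)] = 6/6 = 1
  <chi_4*chi_0, chi_5> = (1/6)[1*(1)*conj(1) + 1*(exp(-2*I*pi/3))*conj(exp(-I*pi/3)) + 1*(exp(2*I*pi/3))*conj(exp(-2*I*pi/3)) + 1*(1)*conj(-1) + 1*(exp(-2*I*pi/3))*conj(exp(2*I*pi/3)) + 1*(exp(2*I*pi/3))*conj(exp(I*pi/3))]
      = (1/6)[(1) + (exp(-I*pi/3)) + (exp(-2*I*pi/3)) + (-1) + (exp(2*I*pi/3)) + (exp(I*pi/3))] = 0/6 = 0
(Exp terms are combined using exp(i*s)*conj(exp(i*t)) = exp(i*(s-t)), and sums of them are collapsed using the identity that for every m > 1 the m distinct m-th roots of unity sum to 0, e.g. 1 + exp(2*I*pi/3) + exp(-2*I*pi/3) = 0.)
Hence the multiplicities are chi_4: 1. Dimension check: dim(chi_4)*dim(chi_0) = 1*1 = 1 and sum (mult * dim) = 1*1 = 1.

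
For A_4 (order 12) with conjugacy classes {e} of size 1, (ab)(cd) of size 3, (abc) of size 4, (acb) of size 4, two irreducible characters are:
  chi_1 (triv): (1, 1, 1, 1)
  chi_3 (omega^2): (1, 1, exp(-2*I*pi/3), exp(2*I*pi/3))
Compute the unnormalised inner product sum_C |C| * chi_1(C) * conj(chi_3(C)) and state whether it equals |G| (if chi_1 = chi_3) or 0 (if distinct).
Sum = 0; so <chi_1, chi_3> = 0 (distinct irreducibles are orthogonal).

Explanation: Compute term by term over conjugacy classes (|C| * chi_1(C) * conj(chi_3(C))):
  1*(1)*conj(1) + 3*(1)*conj(1) + 4*(1)*conj(exp(-2*I*pi/3)) + 4*(1)*conj(exp(2*I*pi/3))
  = (1) + (3) + (4*exp(2*I*pi/3)) + (4*exp(-2*I*pi/3))
  = 0.
(Exp terms are combined using exp(i*s)*conj(exp(i*t)) = exp(i*(s-t)), and sums of them are collapsed using the identity that for every m > 1 the m distinct m-th roots of unity sum to 0, e.g. 1 + exp(2*I*pi/3) + exp(-2*I*pi/3) = 0.)
Dividing by |G| = 12 gives 0/12 = 0, matching the row-orthogonality relation <chi_1, chi_3> = [chi_1 = chi_3].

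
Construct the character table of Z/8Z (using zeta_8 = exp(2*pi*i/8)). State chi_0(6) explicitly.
Character table of Z/8Z (irreps indexed chi_0,...,chi_7 with chi_k(m) = zeta_8^(k*m), zeta_8 = exp(2*pi*i/8)):
  irrep \ class  {0} (size 1)  {1} (size 1)    {2} (size 1)  {3} (size 1)    {4} (size 1)  {5} (size 1)    {6} (size 1)  {7} (size 1)  
  chi_0          1             1               1             1               1             1               1             1             
  chi_1          1             exp(I*pi/4)     I             exp(3*I*pi/4)   -1            exp(-3*I*pi/4)  -I            exp(-I*pi/4)  
  chi_2          1             I               -1            -I              1             I               -1            -I            
  chi_3          1             exp(3*I*pi/4)   -I            exp(I*pi/4)     -1            exp(-I*pi/4)    I             exp(-3*I*pi/4)
  chi_4          1             -1              1             -1              1             -1              1             -1            
  chi_5          1             exp(-3*I*pi/4)  I             exp(-I*pi/4)    -1            exp(I*pi/4)     -I            exp(3*I*pi/4) 
  chi_6          1             -I              -1            I               1             -I              -1            I             
  chi_7          1             exp(-I*pi/4)    -I            exp(-3*I*pi/4)  -1            exp(3*I*pi/4)   I             exp(I*pi/4)   

Spot check: chi_0(6) = zeta_8^(0*6) = zeta_8^0 = 1.

Details: Z/8Z is abelian, so all 8 irreducible complex representations are 1-dimensional. They are given by chi_k(m) = zeta_8^(k*m) for k = 0,...,7. Row orthogonality: sum_m chi_k(m) conj(chi_l(m)) = 8 * [k = l].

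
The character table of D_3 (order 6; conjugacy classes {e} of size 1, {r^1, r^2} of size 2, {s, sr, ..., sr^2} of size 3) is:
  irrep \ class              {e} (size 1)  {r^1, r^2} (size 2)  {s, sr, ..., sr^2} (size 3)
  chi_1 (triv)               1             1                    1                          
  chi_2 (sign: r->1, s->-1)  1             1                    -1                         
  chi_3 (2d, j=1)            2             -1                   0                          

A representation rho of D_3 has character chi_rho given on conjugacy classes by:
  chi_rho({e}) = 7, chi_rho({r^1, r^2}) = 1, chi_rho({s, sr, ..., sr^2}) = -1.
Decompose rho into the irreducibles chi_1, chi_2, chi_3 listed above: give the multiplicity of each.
Multiplicities: chi_1: 1, chi_2: 2, chi_3: 2.

Working: Use <chi_rho, chi> = (1/|G|) sum_C |C| * chi_rho(C) * conj(chi(C)) with |G| = 6 for each irreducible chi in the table:
  <chi_rho, chi_1> = (1/6)[1*(7)*conj(1) + 2*(1)*conj(1) + 3*(-1)*conj(1)]
      = (1/6)[(7) + (2) + (-3)] = 6/6 = 1
  <chi_rho, chi_2> = (1/6)[1*(7)*conj(1) + 2*(1)*conj(1) + 3*(-1)*conj(-1)]
      = (1/6)[(7) + (2) + (3)] = 12/6 = 2
  <chi_rho, chi_3> = (1/6)[1*(7)*conj(2) + 2*(1)*conj(-1) + 3*(-1)*conj(0)]
      = (1/6)[(14) + (-2) + (0)] = 12/6 = 2
Dimension check: dim(rho) = sum (mult * dim) = 1*1 + 2*1 + 2*2 = 7 = chi_rho(e) = 7.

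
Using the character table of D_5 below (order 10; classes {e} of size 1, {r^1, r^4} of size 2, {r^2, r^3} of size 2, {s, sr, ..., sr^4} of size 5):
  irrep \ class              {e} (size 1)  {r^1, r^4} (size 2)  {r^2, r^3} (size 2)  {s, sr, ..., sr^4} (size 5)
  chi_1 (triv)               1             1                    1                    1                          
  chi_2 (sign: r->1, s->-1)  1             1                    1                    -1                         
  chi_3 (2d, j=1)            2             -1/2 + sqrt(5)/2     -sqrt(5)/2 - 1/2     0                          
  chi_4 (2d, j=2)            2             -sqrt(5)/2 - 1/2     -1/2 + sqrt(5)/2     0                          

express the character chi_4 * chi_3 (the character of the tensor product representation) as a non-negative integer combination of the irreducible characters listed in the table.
chi_4 tensor chi_3 = chi_3 + chi_4 (all other irreducibles have multiplicity 0).

Details: The character of a tensor product is the pointwise product (chi_4 * chi_3)(C) = chi_4(C) * chi_3(C):
  {e}: (2)*(2), {r^1, r^4}: (-sqrt(5)/2 - 1/2)*(-1/2 + sqrt(5)/2), {r^2, r^3}: (-1/2 + sqrt(5)/2)*(-sqrt(5)/2 - 1/2), {s, sr, ..., sr^4}: (0)*(0)
so (chi_4 * chi_3) takes values
  {e} -> 4, {r^1, r^4} -> -1, {r^2, r^3} -> -1, {s, sr, ..., sr^4} -> 0.
Now take the inner product of this character with each irreducible chi from the table, <chi_4*chi_3, chi> = (1/10) sum_C |C| (chi_4*chi_3)(C) conj(chi(C)):
  <chi_4*chi_3, chi_1> = (1/10)[1*(4)*conj(1) + 2*(-1)*conj(1) + 2*(-1)*conj(1) + 5*(0)*conj(1)]
      = (1/10)[(4) + (-2) + (-2) + (0)] = 0/10 = 0
  <chi_4*chi_3, chi_2> = (1/10)[1*(4)*conj(1) + 2*(-1)*conj(1) + 2*(-1)*conj(1) + 5*(0)*conj(-1)]
      = (1/10)[(4) + (-2) + (-2) + (0)] = 0/10 = 0
  <chi_4*chi_3, chi_3> = (1/10)[1*(4)*conj(2) + 2*(-1)*conj(-1/2 + sqrt(5)/2) + 2*(-1)*conj(-sqrt(5)/2 - 1/2) + 5*(0)*conj(0)]
      = (1/10)[(8) + (1 - sqrt(5)) + (1 + sqrt(5)) + (0)] = 10/10 = 1
  <chi_4*chi_3, chi_4> = (1/10)[1*(4)*conj(2) + 2*(-1)*conj(-sqrt(5)/2 - 1/2) + 2*(-1)*conj(-1/2 + sqrt(5)/2) + 5*(0)*conj(0)]
      = (1/10)[(8) + (1 + sqrt(5)) + (1 - sqrt(5)) + (0)] = 10/10 = 1
Hence the multiplicities are chi_3: 1, chi_4: 1. Dimension check: dim(chi_4)*dim(chi_3) = 2*2 = 4 and sum (mult * dim) = 1*2 + 1*2 = 4.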